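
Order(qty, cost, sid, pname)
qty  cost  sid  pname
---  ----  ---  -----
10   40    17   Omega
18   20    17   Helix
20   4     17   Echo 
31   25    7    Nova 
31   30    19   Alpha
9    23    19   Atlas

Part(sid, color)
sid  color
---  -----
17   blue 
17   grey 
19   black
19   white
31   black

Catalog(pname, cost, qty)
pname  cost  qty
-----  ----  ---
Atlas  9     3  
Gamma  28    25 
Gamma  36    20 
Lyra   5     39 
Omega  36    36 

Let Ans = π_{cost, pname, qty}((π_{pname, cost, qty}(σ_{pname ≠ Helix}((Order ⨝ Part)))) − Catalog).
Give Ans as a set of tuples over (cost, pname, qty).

{(23, Atlas, 9), (30, Alpha, 31), (4, Echo, 20), (40, Omega, 10)}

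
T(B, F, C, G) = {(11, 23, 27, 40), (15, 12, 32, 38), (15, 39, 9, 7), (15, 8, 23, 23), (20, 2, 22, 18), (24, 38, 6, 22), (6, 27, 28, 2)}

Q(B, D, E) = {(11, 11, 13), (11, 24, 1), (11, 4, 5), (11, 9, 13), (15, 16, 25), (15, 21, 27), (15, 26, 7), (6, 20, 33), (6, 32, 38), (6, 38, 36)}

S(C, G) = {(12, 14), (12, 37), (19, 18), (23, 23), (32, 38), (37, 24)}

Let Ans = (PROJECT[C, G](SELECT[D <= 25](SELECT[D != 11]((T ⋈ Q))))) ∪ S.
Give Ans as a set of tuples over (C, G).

Natural join on B: {(11, 23, 27, 40, 11, 13), (11, 23, 27, 40, 24, 1), (11, 23, 27, 40, 4, 5), (11, 23, 27, 40, 9, 13), (15, 12, 32, 38, 16, 25), (15, 12, 32, 38, 21, 27), (15, 12, 32, 38, 26, 7), (15, 39, 9, 7, 16, 25), (15, 39, 9, 7, 21, 27), (15, 39, 9, 7, 26, 7), (15, 8, 23, 23, 16, 25), (15, 8, 23, 23, 21, 27), (15, 8, 23, 23, 26, 7), (6, 27, 28, 2, 20, 33), (6, 27, 28, 2, 32, 38), (6, 27, 28, 2, 38, 36)}
Selection D != 11: {(11, 23, 27, 40, 24, 1), (11, 23, 27, 40, 4, 5), (11, 23, 27, 40, 9, 13), (15, 12, 32, 38, 16, 25), (15, 12, 32, 38, 21, 27), (15, 12, 32, 38, 26, 7), (15, 39, 9, 7, 16, 25), (15, 39, 9, 7, 21, 27), (15, 39, 9, 7, 26, 7), (15, 8, 23, 23, 16, 25), (15, 8, 23, 23, 21, 27), (15, 8, 23, 23, 26, 7), (6, 27, 28, 2, 20, 33), (6, 27, 28, 2, 32, 38), (6, 27, 28, 2, 38, 36)}
Selection D <= 25: {(11, 23, 27, 40, 24, 1), (11, 23, 27, 40, 4, 5), (11, 23, 27, 40, 9, 13), (15, 12, 32, 38, 16, 25), (15, 12, 32, 38, 21, 27), (15, 39, 9, 7, 16, 25), (15, 39, 9, 7, 21, 27), (15, 8, 23, 23, 16, 25), (15, 8, 23, 23, 21, 27), (6, 27, 28, 2, 20, 33)}
Keep only column(s) C, G (5 duplicate(s) eliminated): {(23, 23), (27, 40), (28, 2), (32, 38), (9, 7)}
Taking the union: {(12, 14), (12, 37), (19, 18), (23, 23), (27, 40), (28, 2), (32, 38), (37, 24), (9, 7)}

{(12, 14), (12, 37), (19, 18), (23, 23), (27, 40), (28, 2), (32, 38), (37, 24), (9, 7)}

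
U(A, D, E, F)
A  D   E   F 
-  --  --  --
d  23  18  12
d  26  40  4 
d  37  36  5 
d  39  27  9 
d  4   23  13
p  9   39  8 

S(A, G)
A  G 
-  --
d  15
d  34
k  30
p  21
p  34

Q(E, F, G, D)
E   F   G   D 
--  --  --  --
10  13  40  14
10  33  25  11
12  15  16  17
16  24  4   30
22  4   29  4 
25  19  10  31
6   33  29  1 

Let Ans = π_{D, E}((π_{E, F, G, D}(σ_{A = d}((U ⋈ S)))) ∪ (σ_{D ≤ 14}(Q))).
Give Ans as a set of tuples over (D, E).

{(1, 6), (11, 10), (14, 10), (23, 18), (26, 40), (37, 36), (39, 27), (4, 22), (4, 23)}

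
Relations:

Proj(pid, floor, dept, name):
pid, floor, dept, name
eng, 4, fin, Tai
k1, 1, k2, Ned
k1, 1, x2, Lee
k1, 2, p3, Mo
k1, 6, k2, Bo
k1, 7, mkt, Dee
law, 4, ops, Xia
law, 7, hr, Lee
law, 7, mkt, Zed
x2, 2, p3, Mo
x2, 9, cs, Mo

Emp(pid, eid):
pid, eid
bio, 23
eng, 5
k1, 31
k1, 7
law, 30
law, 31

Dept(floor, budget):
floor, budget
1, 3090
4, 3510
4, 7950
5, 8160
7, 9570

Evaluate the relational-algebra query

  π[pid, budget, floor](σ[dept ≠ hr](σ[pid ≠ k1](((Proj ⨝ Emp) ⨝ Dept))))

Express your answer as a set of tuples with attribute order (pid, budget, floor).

Proj ⋈ Emp (natural join on pid): {(eng, 4, fin, Tai, 5), (k1, 1, k2, Ned, 31), (k1, 1, k2, Ned, 7), (k1, 1, x2, Lee, 31), (k1, 1, x2, Lee, 7), (k1, 2, p3, Mo, 31), (k1, 2, p3, Mo, 7), (k1, 6, k2, Bo, 31), (k1, 6, k2, Bo, 7), (k1, 7, mkt, Dee, 31), (k1, 7, mkt, Dee, 7), (law, 4, ops, Xia, 30), (law, 4, ops, Xia, 31), (law, 7, hr, Lee, 30), (law, 7, hr, Lee, 31), (law, 7, mkt, Zed, 30), (law, 7, mkt, Zed, 31)}
(Proj ⨝ Emp) ⋈ Dept (natural join on floor): {(eng, 4, fin, Tai, 5, 3510), (eng, 4, fin, Tai, 5, 7950), (k1, 1, k2, Ned, 31, 3090), (k1, 1, k2, Ned, 7, 3090), (k1, 1, x2, Lee, 31, 3090), (k1, 1, x2, Lee, 7, 3090), (k1, 7, mkt, Dee, 31, 9570), (k1, 7, mkt, Dee, 7, 9570), (law, 4, ops, Xia, 30, 3510), (law, 4, ops, Xia, 30, 7950), (law, 4, ops, Xia, 31, 3510), (law, 4, ops, Xia, 31, 7950), (law, 7, hr, Lee, 30, 9570), (law, 7, hr, Lee, 31, 9570), (law, 7, mkt, Zed, 30, 9570), (law, 7, mkt, Zed, 31, 9570)}
Filtering on pid ≠ k1 leaves {(eng, 4, fin, Tai, 5, 3510), (eng, 4, fin, Tai, 5, 7950), (law, 4, ops, Xia, 30, 3510), (law, 4, ops, Xia, 30, 7950), (law, 4, ops, Xia, 31, 3510), (law, 4, ops, Xia, 31, 7950), (law, 7, hr, Lee, 30, 9570), (law, 7, hr, Lee, 31, 9570), (law, 7, mkt, Zed, 30, 9570), (law, 7, mkt, Zed, 31, 9570)}.
Filtering on dept ≠ hr leaves {(eng, 4, fin, Tai, 5, 3510), (eng, 4, fin, Tai, 5, 7950), (law, 4, ops, Xia, 30, 3510), (law, 4, ops, Xia, 30, 7950), (law, 4, ops, Xia, 31, 3510), (law, 4, ops, Xia, 31, 7950), (law, 7, mkt, Zed, 30, 9570), (law, 7, mkt, Zed, 31, 9570)}.
Keep only column(s) pid, budget, floor (3 duplicate(s) eliminated): {(eng, 3510, 4), (eng, 7950, 4), (law, 3510, 4), (law, 7950, 4), (law, 9570, 7)}

{(eng, 3510, 4), (eng, 7950, 4), (law, 3510, 4), (law, 7950, 4), (law, 9570, 7)}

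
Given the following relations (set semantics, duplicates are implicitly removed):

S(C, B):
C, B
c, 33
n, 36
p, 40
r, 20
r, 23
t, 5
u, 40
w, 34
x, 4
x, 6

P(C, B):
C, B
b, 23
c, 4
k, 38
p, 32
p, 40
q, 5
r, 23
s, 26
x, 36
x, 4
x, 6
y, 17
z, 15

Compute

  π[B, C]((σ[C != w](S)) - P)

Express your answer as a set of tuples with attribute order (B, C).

Apply σ_{C != w}; surviving tuples: {(c, 33), (n, 36), (p, 40), (r, 20), (r, 23), (t, 5), (u, 40), (x, 4), (x, 6)}
Taking the difference: {(c, 33), (n, 36), (r, 20), (t, 5), (u, 40)}
π_{B, C} gives {(20, r), (33, c), (36, n), (40, u), (5, t)}.

{(20, r), (33, c), (36, n), (40, u), (5, t)}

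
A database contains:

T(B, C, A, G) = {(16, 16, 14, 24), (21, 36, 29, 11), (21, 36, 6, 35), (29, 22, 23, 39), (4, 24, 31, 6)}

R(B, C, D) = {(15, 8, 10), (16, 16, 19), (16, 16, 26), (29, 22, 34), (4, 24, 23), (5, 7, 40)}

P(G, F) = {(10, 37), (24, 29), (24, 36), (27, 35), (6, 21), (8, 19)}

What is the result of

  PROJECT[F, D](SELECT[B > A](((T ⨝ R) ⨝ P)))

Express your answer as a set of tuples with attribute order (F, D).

Joining T and R on B, C yields {(16, 16, 14, 24, 19), (16, 16, 14, 24, 26), (29, 22, 23, 39, 34), (4, 24, 31, 6, 23)}.
Joining (T ⨝ R) and P on G yields {(16, 16, 14, 24, 19, 29), (16, 16, 14, 24, 19, 36), (16, 16, 14, 24, 26, 29), (16, 16, 14, 24, 26, 36), (4, 24, 31, 6, 23, 21)}.
σ[B > A]: keep tuples satisfying B > A → {(16, 16, 14, 24, 19, 29), (16, 16, 14, 24, 19, 36), (16, 16, 14, 24, 26, 29), (16, 16, 14, 24, 26, 36)}
π[F, D]: project onto (F, D) → {(29, 19), (29, 26), (36, 19), (36, 26)}

{(29, 19), (29, 26), (36, 19), (36, 26)}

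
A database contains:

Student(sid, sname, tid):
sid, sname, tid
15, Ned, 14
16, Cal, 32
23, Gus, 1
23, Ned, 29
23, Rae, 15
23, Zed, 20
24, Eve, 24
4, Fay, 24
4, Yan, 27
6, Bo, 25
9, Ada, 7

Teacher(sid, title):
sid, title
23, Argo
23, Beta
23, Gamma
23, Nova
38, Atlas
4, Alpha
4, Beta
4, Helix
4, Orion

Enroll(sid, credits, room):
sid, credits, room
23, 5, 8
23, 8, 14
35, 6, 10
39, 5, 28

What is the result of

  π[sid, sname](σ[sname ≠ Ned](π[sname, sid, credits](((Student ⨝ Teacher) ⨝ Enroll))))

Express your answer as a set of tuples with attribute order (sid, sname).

Natural join on sid: {(23, Gus, 1, Argo), (23, Gus, 1, Beta), (23, Gus, 1, Gamma), (23, Gus, 1, Nova), (23, Ned, 29, Argo), (23, Ned, 29, Beta), (23, Ned, 29, Gamma), (23, Ned, 29, Nova), (23, Rae, 15, Argo), (23, Rae, 15, Beta), (23, Rae, 15, Gamma), (23, Rae, 15, Nova), (23, Zed, 20, Argo), (23, Zed, 20, Beta), (23, Zed, 20, Gamma), (23, Zed, 20, Nova), (4, Fay, 24, Alpha), (4, Fay, 24, Beta), (4, Fay, 24, Helix), (4, Fay, 24, Orion), (4, Yan, 27, Alpha), (4, Yan, 27, Beta), (4, Yan, 27, Helix), (4, Yan, 27, Orion)}
Natural join on sid: {(23, Gus, 1, Argo, 5, 8), (23, Gus, 1, Argo, 8, 14), (23, Gus, 1, Beta, 5, 8), (23, Gus, 1, Beta, 8, 14), (23, Gus, 1, Gamma, 5, 8), (23, Gus, 1, Gamma, 8, 14), (23, Gus, 1, Nova, 5, 8), (23, Gus, 1, Nova, 8, 14), (23, Ned, 29, Argo, 5, 8), (23, Ned, 29, Argo, 8, 14), (23, Ned, 29, Beta, 5, 8), (23, Ned, 29, Beta, 8, 14), (23, Ned, 29, Gamma, 5, 8), (23, Ned, 29, Gamma, 8, 14), (23, Ned, 29, Nova, 5, 8), (23, Ned, 29, Nova, 8, 14), (23, Rae, 15, Argo, 5, 8), (23, Rae, 15, Argo, 8, 14), (23, Rae, 15, Beta, 5, 8), (23, Rae, 15, Beta, 8, 14), (23, Rae, 15, Gamma, 5, 8), (23, Rae, 15, Gamma, 8, 14), (23, Rae, 15, Nova, 5, 8), (23, Rae, 15, Nova, 8, 14), (23, Zed, 20, Argo, 5, 8), (23, Zed, 20, Argo, 8, 14), (23, Zed, 20, Beta, 5, 8), (23, Zed, 20, Beta, 8, 14), (23, Zed, 20, Gamma, 5, 8), (23, Zed, 20, Gamma, 8, 14), (23, Zed, 20, Nova, 5, 8), (23, Zed, 20, Nova, 8, 14)}
π_{sname, sid, credits} gives {(Gus, 23, 5), (Gus, 23, 8), (Ned, 23, 5), (Ned, 23, 8), (Rae, 23, 5), (Rae, 23, 8), (Zed, 23, 5), (Zed, 23, 8)} (24 duplicate(s) eliminated).
Selection sname ≠ Ned: {(Gus, 23, 5), (Gus, 23, 8), (Rae, 23, 5), (Rae, 23, 8), (Zed, 23, 5), (Zed, 23, 8)}
π_{sid, sname} gives {(23, Gus), (23, Rae), (23, Zed)} (3 duplicate(s) eliminated).

{(23, Gus), (23, Rae), (23, Zed)}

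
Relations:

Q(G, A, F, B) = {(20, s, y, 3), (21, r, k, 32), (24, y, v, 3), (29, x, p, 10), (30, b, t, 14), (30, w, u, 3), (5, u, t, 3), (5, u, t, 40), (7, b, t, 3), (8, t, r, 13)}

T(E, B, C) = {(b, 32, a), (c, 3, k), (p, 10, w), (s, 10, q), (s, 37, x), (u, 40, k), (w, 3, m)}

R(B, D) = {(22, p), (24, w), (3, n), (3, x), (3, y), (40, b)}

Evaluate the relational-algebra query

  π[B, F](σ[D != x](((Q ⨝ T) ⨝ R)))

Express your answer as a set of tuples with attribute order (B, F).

{(3, t), (3, u), (3, v), (3, y), (40, t)}

Q ⋈ T (natural join on B): {(20, s, y, 3, c, k), (20, s, y, 3, w, m), (21, r, k, 32, b, a), (24, y, v, 3, c, k), (24, y, v, 3, w, m), (29, x, p, 10, p, w), (29, x, p, 10, s, q), (30, w, u, 3, c, k), (30, w, u, 3, w, m), (5, u, t, 3, c, k), (5, u, t, 3, w, m), (5, u, t, 40, u, k), (7, b, t, 3, c, k), (7, b, t, 3, w, m)}
(Q ⨝ T) ⋈ R (natural join on B): {(20, s, y, 3, c, k, n), (20, s, y, 3, c, k, x), (20, s, y, 3, c, k, y), (20, s, y, 3, w, m, n), (20, s, y, 3, w, m, x), (20, s, y, 3, w, m, y), (24, y, v, 3, c, k, n), (24, y, v, 3, c, k, x), (24, y, v, 3, c, k, y), (24, y, v, 3, w, m, n), (24, y, v, 3, w, m, x), (24, y, v, 3, w, m, y), (30, w, u, 3, c, k, n), (30, w, u, 3, c, k, x), (30, w, u, 3, c, k, y), (30, w, u, 3, w, m, n), (30, w, u, 3, w, m, x), (30, w, u, 3, w, m, y), (5, u, t, 3, c, k, n), (5, u, t, 3, c, k, x), (5, u, t, 3, c, k, y), (5, u, t, 3, w, m, n), (5, u, t, 3, w, m, x), (5, u, t, 3, w, m, y), (5, u, t, 40, u, k, b), (7, b, t, 3, c, k, n), (7, b, t, 3, c, k, x), (7, b, t, 3, c, k, y), (7, b, t, 3, w, m, n), (7, b, t, 3, w, m, x), (7, b, t, 3, w, m, y)}
Filtering on D != x leaves {(20, s, y, 3, c, k, n), (20, s, y, 3, c, k, y), (20, s, y, 3, w, m, n), (20, s, y, 3, w, m, y), (24, y, v, 3, c, k, n), (24, y, v, 3, c, k, y), (24, y, v, 3, w, m, n), (24, y, v, 3, w, m, y), (30, w, u, 3, c, k, n), (30, w, u, 3, c, k, y), (30, w, u, 3, w, m, n), (30, w, u, 3, w, m, y), (5, u, t, 3, c, k, n), (5, u, t, 3, c, k, y), (5, u, t, 3, w, m, n), (5, u, t, 3, w, m, y), (5, u, t, 40, u, k, b), (7, b, t, 3, c, k, n), (7, b, t, 3, c, k, y), (7, b, t, 3, w, m, n), (7, b, t, 3, w, m, y)}.
Keep only column(s) B, F (16 duplicate(s) eliminated): {(3, t), (3, u), (3, v), (3, y), (40, t)}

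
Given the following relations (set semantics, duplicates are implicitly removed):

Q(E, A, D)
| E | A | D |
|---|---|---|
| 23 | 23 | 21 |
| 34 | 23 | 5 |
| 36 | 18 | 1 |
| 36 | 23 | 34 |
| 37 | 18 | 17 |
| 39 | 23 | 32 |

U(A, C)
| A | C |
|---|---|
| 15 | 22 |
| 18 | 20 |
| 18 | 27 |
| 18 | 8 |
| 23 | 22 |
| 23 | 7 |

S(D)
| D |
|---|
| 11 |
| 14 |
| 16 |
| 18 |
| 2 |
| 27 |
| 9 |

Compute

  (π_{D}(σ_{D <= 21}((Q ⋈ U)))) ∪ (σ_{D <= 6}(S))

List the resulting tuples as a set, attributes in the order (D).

Q ⋈ U (natural join on A): {(23, 23, 21, 22), (23, 23, 21, 7), (34, 23, 5, 22), (34, 23, 5, 7), (36, 18, 1, 20), (36, 18, 1, 27), (36, 18, 1, 8), (36, 23, 34, 22), (36, 23, 34, 7), (37, 18, 17, 20), (37, 18, 17, 27), (37, 18, 17, 8), (39, 23, 32, 22), (39, 23, 32, 7)}
Filtering on D <= 21 leaves {(23, 23, 21, 22), (23, 23, 21, 7), (34, 23, 5, 22), (34, 23, 5, 7), (36, 18, 1, 20), (36, 18, 1, 27), (36, 18, 1, 8), (37, 18, 17, 20), (37, 18, 17, 27), (37, 18, 17, 8)}.
π_{D} gives {1, 17, 21, 5} (6 duplicate(s) eliminated).
Filtering on D <= 6 leaves {2}.
Set union of the two operands is {1, 17, 2, 21, 5}.

{1, 17, 2, 21, 5}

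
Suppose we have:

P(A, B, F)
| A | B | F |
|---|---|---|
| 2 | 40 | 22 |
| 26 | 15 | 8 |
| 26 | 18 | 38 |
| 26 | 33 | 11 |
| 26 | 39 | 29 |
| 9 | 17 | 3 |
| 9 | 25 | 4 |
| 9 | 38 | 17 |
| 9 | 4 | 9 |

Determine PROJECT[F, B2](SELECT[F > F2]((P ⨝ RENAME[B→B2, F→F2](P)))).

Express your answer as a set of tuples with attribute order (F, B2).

{(11, 15), (17, 17), (17, 25), (17, 4), (29, 15), (29, 33), (38, 15), (38, 33), (38, 39), (4, 17), (9, 17), (9, 25)}

ρ[B→B2, F→F2]: schema becomes (A, B2, F2); tuples unchanged.
P ⋈ RENAME[B→B2, F→F2](P) (natural join on A): {(2, 40, 22, 40, 22), (26, 15, 8, 15, 8), (26, 15, 8, 18, 38), (26, 15, 8, 33, 11), (26, 15, 8, 39, 29), (26, 18, 38, 15, 8), (26, 18, 38, 18, 38), (26, 18, 38, 33, 11), (26, 18, 38, 39, 29), (26, 33, 11, 15, 8), (26, 33, 11, 18, 38), (26, 33, 11, 33, 11), (26, 33, 11, 39, 29), (26, 39, 29, 15, 8), (26, 39, 29, 18, 38), (26, 39, 29, 33, 11), (26, 39, 29, 39, 29), (9, 17, 3, 17, 3), (9, 17, 3, 25, 4), (9, 17, 3, 38, 17), (9, 17, 3, 4, 9), (9, 25, 4, 17, 3), (9, 25, 4, 25, 4), (9, 25, 4, 38, 17), (9, 25, 4, 4, 9), (9, 38, 17, 17, 3), (9, 38, 17, 25, 4), (9, 38, 17, 38, 17), (9, 38, 17, 4, 9), (9, 4, 9, 17, 3), (9, 4, 9, 25, 4), (9, 4, 9, 38, 17), (9, 4, 9, 4, 9)}
σ[F > F2]: keep tuples satisfying F > F2 → {(26, 18, 38, 15, 8), (26, 18, 38, 33, 11), (26, 18, 38, 39, 29), (26, 33, 11, 15, 8), (26, 39, 29, 15, 8), (26, 39, 29, 33, 11), (9, 25, 4, 17, 3), (9, 38, 17, 17, 3), (9, 38, 17, 25, 4), (9, 38, 17, 4, 9), (9, 4, 9, 17, 3), (9, 4, 9, 25, 4)}
π[F, B2]: project onto (F, B2) → {(11, 15), (17, 17), (17, 25), (17, 4), (29, 15), (29, 33), (38, 15), (38, 33), (38, 39), (4, 17), (9, 17), (9, 25)}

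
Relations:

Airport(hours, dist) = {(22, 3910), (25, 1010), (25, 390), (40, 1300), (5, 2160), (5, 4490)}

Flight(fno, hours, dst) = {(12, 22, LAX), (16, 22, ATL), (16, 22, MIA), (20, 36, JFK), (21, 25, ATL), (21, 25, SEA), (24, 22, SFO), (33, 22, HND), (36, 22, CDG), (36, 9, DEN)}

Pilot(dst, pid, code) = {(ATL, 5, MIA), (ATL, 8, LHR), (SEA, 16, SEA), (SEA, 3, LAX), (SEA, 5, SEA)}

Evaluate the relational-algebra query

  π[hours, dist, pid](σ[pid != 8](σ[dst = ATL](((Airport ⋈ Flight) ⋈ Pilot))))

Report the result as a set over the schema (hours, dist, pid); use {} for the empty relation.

Natural join on hours: {(22, 3910, 12, LAX), (22, 3910, 16, ATL), (22, 3910, 16, MIA), (22, 3910, 24, SFO), (22, 3910, 33, HND), (22, 3910, 36, CDG), (25, 1010, 21, ATL), (25, 1010, 21, SEA), (25, 390, 21, ATL), (25, 390, 21, SEA)}
Natural join on dst: {(22, 3910, 16, ATL, 5, MIA), (22, 3910, 16, ATL, 8, LHR), (25, 1010, 21, ATL, 5, MIA), (25, 1010, 21, ATL, 8, LHR), (25, 1010, 21, SEA, 16, SEA), (25, 1010, 21, SEA, 3, LAX), (25, 1010, 21, SEA, 5, SEA), (25, 390, 21, ATL, 5, MIA), (25, 390, 21, ATL, 8, LHR), (25, 390, 21, SEA, 16, SEA), (25, 390, 21, SEA, 3, LAX), (25, 390, 21, SEA, 5, SEA)}
σ[dst = ATL]: keep tuples satisfying dst = ATL → {(22, 3910, 16, ATL, 5, MIA), (22, 3910, 16, ATL, 8, LHR), (25, 1010, 21, ATL, 5, MIA), (25, 1010, 21, ATL, 8, LHR), (25, 390, 21, ATL, 5, MIA), (25, 390, 21, ATL, 8, LHR)}
σ[pid != 8]: keep tuples satisfying pid != 8 → {(22, 3910, 16, ATL, 5, MIA), (25, 1010, 21, ATL, 5, MIA), (25, 390, 21, ATL, 5, MIA)}
Keep only column(s) hours, dist, pid: {(22, 3910, 5), (25, 1010, 5), (25, 390, 5)}

{(22, 3910, 5), (25, 1010, 5), (25, 390, 5)}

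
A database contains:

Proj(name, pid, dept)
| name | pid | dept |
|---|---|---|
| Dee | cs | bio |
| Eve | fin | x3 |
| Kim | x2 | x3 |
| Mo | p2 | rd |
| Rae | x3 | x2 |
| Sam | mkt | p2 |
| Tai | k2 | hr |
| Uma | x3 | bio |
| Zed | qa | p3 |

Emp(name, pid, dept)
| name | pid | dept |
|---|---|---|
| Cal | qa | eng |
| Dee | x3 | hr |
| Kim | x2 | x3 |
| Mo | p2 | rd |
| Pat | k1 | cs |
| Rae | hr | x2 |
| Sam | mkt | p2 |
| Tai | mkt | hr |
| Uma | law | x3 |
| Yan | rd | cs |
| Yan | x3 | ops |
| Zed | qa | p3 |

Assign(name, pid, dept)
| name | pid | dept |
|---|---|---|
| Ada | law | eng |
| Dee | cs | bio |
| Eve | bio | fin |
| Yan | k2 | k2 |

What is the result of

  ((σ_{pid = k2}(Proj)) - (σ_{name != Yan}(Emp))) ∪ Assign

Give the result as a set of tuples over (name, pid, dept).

σ[pid = k2]: keep tuples satisfying pid = k2 → {(Tai, k2, hr)}
σ[name != Yan]: keep tuples satisfying name != Yan → {(Cal, qa, eng), (Dee, x3, hr), (Kim, x2, x3), (Mo, p2, rd), (Pat, k1, cs), (Rae, hr, x2), (Sam, mkt, p2), (Tai, mkt, hr), (Uma, law, x3), (Zed, qa, p3)}
Set difference of the two operands is {(Tai, k2, hr)}.
Set union of the two operands is {(Ada, law, eng), (Dee, cs, bio), (Eve, bio, fin), (Tai, k2, hr), (Yan, k2, k2)}.

{(Ada, law, eng), (Dee, cs, bio), (Eve, bio, fin), (Tai, k2, hr), (Yan, k2, k2)}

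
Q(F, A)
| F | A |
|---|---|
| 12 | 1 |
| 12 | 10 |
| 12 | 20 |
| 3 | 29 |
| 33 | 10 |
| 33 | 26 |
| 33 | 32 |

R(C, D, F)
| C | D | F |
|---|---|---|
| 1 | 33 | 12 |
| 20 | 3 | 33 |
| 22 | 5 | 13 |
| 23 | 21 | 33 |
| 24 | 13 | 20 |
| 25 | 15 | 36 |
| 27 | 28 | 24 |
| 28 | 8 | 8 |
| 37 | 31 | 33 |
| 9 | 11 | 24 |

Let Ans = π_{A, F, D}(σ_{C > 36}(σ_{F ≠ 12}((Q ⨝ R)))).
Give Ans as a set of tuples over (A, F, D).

{(10, 33, 31), (26, 33, 31), (32, 33, 31)}

Natural join on F: {(12, 1, 1, 33), (12, 10, 1, 33), (12, 20, 1, 33), (33, 10, 20, 3), (33, 10, 23, 21), (33, 10, 37, 31), (33, 26, 20, 3), (33, 26, 23, 21), (33, 26, 37, 31), (33, 32, 20, 3), (33, 32, 23, 21), (33, 32, 37, 31)}
Apply σ_{F ≠ 12}; surviving tuples: {(33, 10, 20, 3), (33, 10, 23, 21), (33, 10, 37, 31), (33, 26, 20, 3), (33, 26, 23, 21), (33, 26, 37, 31), (33, 32, 20, 3), (33, 32, 23, 21), (33, 32, 37, 31)}
Apply σ_{C > 36}; surviving tuples: {(33, 10, 37, 31), (33, 26, 37, 31), (33, 32, 37, 31)}
π_{A, F, D} gives {(10, 33, 31), (26, 33, 31), (32, 33, 31)}.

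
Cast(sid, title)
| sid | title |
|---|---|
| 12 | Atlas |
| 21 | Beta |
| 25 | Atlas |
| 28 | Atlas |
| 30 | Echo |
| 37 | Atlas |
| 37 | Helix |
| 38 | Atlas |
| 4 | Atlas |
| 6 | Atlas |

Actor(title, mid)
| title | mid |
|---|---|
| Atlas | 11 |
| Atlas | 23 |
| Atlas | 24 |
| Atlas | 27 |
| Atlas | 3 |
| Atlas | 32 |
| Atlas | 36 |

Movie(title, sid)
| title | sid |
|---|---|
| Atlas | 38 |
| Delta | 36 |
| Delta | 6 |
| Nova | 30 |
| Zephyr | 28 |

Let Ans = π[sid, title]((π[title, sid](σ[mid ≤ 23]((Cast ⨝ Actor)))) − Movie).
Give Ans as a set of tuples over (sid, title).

{(12, Atlas), (25, Atlas), (28, Atlas), (37, Atlas), (4, Atlas), (6, Atlas)}

Joining Cast and Actor on title yields {(12, Atlas, 11), (12, Atlas, 23), (12, Atlas, 24), (12, Atlas, 27), (12, Atlas, 3), (12, Atlas, 32), (12, Atlas, 36), (25, Atlas, 11), (25, Atlas, 23), (25, Atlas, 24), (25, Atlas, 27), (25, Atlas, 3), (25, Atlas, 32), (25, Atlas, 36), (28, Atlas, 11), (28, Atlas, 23), (28, Atlas, 24), (28, Atlas, 27), (28, Atlas, 3), (28, Atlas, 32), (28, Atlas, 36), (37, Atlas, 11), (37, Atlas, 23), (37, Atlas, 24), (37, Atlas, 27), (37, Atlas, 3), (37, Atlas, 32), (37, Atlas, 36), (38, Atlas, 11), (38, Atlas, 23), (38, Atlas, 24), (38, Atlas, 27), (38, Atlas, 3), (38, Atlas, 32), (38, Atlas, 36), (4, Atlas, 11), (4, Atlas, 23), (4, Atlas, 24), (4, Atlas, 27), (4, Atlas, 3), (4, Atlas, 32), (4, Atlas, 36), (6, Atlas, 11), (6, Atlas, 23), (6, Atlas, 24), (6, Atlas, 27), (6, Atlas, 3), (6, Atlas, 32), (6, Atlas, 36)}.
σ[mid ≤ 23]: keep tuples satisfying mid ≤ 23 → {(12, Atlas, 11), (12, Atlas, 23), (12, Atlas, 3), (25, Atlas, 11), (25, Atlas, 23), (25, Atlas, 3), (28, Atlas, 11), (28, Atlas, 23), (28, Atlas, 3), (37, Atlas, 11), (37, Atlas, 23), (37, Atlas, 3), (38, Atlas, 11), (38, Atlas, 23), (38, Atlas, 3), (4, Atlas, 11), (4, Atlas, 23), (4, Atlas, 3), (6, Atlas, 11), (6, Atlas, 23), (6, Atlas, 3)}
π[title, sid]: project onto (title, sid) (14 duplicate(s) eliminated) → {(Atlas, 12), (Atlas, 25), (Atlas, 28), (Atlas, 37), (Atlas, 38), (Atlas, 4), (Atlas, 6)}
Set difference of the two operands is {(Atlas, 12), (Atlas, 25), (Atlas, 28), (Atlas, 37), (Atlas, 4), (Atlas, 6)}.
π[sid, title]: project onto (sid, title) → {(12, Atlas), (25, Atlas), (28, Atlas), (37, Atlas), (4, Atlas), (6, Atlas)}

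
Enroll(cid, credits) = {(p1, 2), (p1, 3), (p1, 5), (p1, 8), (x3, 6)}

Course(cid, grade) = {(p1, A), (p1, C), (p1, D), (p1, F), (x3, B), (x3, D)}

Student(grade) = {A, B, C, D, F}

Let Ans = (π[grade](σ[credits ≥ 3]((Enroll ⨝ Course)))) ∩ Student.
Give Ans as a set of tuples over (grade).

{A, B, C, D, F}

Joining Enroll and Course on cid yields {(p1, 2, A), (p1, 2, C), (p1, 2, D), (p1, 2, F), (p1, 3, A), (p1, 3, C), (p1, 3, D), (p1, 3, F), (p1, 5, A), (p1, 5, C), (p1, 5, D), (p1, 5, F), (p1, 8, A), (p1, 8, C), (p1, 8, D), (p1, 8, F), (x3, 6, B), (x3, 6, D)}.
Selection credits ≥ 3: {(p1, 3, A), (p1, 3, C), (p1, 3, D), (p1, 3, F), (p1, 5, A), (p1, 5, C), (p1, 5, D), (p1, 5, F), (p1, 8, A), (p1, 8, C), (p1, 8, D), (p1, 8, F), (x3, 6, B), (x3, 6, D)}
π_{grade} gives {A, B, C, D, F} (9 duplicate(s) eliminated).
Taking the intersection: {A, B, C, D, F}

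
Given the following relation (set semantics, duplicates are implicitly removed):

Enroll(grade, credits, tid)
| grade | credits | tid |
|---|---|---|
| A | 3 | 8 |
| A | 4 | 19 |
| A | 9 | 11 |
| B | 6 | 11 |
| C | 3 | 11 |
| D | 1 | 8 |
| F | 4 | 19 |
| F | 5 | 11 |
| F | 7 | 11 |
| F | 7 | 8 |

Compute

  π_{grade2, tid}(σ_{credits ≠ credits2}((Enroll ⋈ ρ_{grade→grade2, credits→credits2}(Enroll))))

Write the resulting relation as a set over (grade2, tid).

ρ[grade→grade2, credits→credits2]: schema becomes (grade2, credits2, tid); tuples unchanged.
Enroll ⋈ ρ_{grade→grade2, credits→credits2}(Enroll) (natural join on tid): {(A, 3, 8, A, 3), (A, 3, 8, D, 1), (A, 3, 8, F, 7), (A, 4, 19, A, 4), (A, 4, 19, F, 4), (A, 9, 11, A, 9), (A, 9, 11, B, 6), (A, 9, 11, C, 3), (A, 9, 11, F, 5), (A, 9, 11, F, 7), (B, 6, 11, A, 9), (B, 6, 11, B, 6), (B, 6, 11, C, 3), (B, 6, 11, F, 5), (B, 6, 11, F, 7), (C, 3, 11, A, 9), (C, 3, 11, B, 6), (C, 3, 11, C, 3), (C, 3, 11, F, 5), (C, 3, 11, F, 7), (D, 1, 8, A, 3), (D, 1, 8, D, 1), (D, 1, 8, F, 7), (F, 4, 19, A, 4), (F, 4, 19, F, 4), (F, 5, 11, A, 9), (F, 5, 11, B, 6), (F, 5, 11, C, 3), (F, 5, 11, F, 5), (F, 5, 11, F, 7), (F, 7, 11, A, 9), (F, 7, 11, B, 6), (F, 7, 11, C, 3), (F, 7, 11, F, 5), (F, 7, 11, F, 7), (F, 7, 8, A, 3), (F, 7, 8, D, 1), (F, 7, 8, F, 7)}
Selection credits ≠ credits2: {(A, 3, 8, D, 1), (A, 3, 8, F, 7), (A, 9, 11, B, 6), (A, 9, 11, C, 3), (A, 9, 11, F, 5), (A, 9, 11, F, 7), (B, 6, 11, A, 9), (B, 6, 11, C, 3), (B, 6, 11, F, 5), (B, 6, 11, F, 7), (C, 3, 11, A, 9), (C, 3, 11, B, 6), (C, 3, 11, F, 5), (C, 3, 11, F, 7), (D, 1, 8, A, 3), (D, 1, 8, F, 7), (F, 5, 11, A, 9), (F, 5, 11, B, 6), (F, 5, 11, C, 3), (F, 5, 11, F, 7), (F, 7, 11, A, 9), (F, 7, 11, B, 6), (F, 7, 11, C, 3), (F, 7, 11, F, 5), (F, 7, 8, A, 3), (F, 7, 8, D, 1)}
π[grade2, tid]: project onto (grade2, tid) (19 duplicate(s) eliminated) → {(A, 11), (A, 8), (B, 11), (C, 11), (D, 8), (F, 11), (F, 8)}

{(A, 11), (A, 8), (B, 11), (C, 11), (D, 8), (F, 11), (F, 8)}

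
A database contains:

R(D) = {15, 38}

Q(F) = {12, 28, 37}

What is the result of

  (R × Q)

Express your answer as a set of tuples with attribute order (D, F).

{(15, 12), (15, 28), (15, 37), (38, 12), (38, 28), (38, 37)}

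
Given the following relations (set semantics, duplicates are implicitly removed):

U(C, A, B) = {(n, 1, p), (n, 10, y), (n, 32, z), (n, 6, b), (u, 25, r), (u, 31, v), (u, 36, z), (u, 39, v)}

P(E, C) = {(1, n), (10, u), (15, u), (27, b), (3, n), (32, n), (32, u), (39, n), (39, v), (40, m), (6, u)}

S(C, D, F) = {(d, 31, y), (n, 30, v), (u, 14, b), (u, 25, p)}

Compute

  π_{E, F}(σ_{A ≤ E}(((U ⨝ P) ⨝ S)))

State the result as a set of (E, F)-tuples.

{(1, v), (3, v), (32, b), (32, p), (32, v), (39, v)}

Joining U and P on C yields {(n, 1, p, 1), (n, 1, p, 3), (n, 1, p, 32), (n, 1, p, 39), (n, 10, y, 1), (n, 10, y, 3), (n, 10, y, 32), (n, 10, y, 39), (n, 32, z, 1), (n, 32, z, 3), (n, 32, z, 32), (n, 32, z, 39), (n, 6, b, 1), (n, 6, b, 3), (n, 6, b, 32), (n, 6, b, 39), (u, 25, r, 10), (u, 25, r, 15), (u, 25, r, 32), (u, 25, r, 6), (u, 31, v, 10), (u, 31, v, 15), (u, 31, v, 32), (u, 31, v, 6), (u, 36, z, 10), (u, 36, z, 15), (u, 36, z, 32), (u, 36, z, 6), (u, 39, v, 10), (u, 39, v, 15), (u, 39, v, 32), (u, 39, v, 6)}.
Joining (U ⨝ P) and S on C yields {(n, 1, p, 1, 30, v), (n, 1, p, 3, 30, v), (n, 1, p, 32, 30, v), (n, 1, p, 39, 30, v), (n, 10, y, 1, 30, v), (n, 10, y, 3, 30, v), (n, 10, y, 32, 30, v), (n, 10, y, 39, 30, v), (n, 32, z, 1, 30, v), (n, 32, z, 3, 30, v), (n, 32, z, 32, 30, v), (n, 32, z, 39, 30, v), (n, 6, b, 1, 30, v), (n, 6, b, 3, 30, v), (n, 6, b, 32, 30, v), (n, 6, b, 39, 30, v), (u, 25, r, 10, 14, b), (u, 25, r, 10, 25, p), (u, 25, r, 15, 14, b), (u, 25, r, 15, 25, p), (u, 25, r, 32, 14, b), (u, 25, r, 32, 25, p), (u, 25, r, 6, 14, b), (u, 25, r, 6, 25, p), (u, 31, v, 10, 14, b), (u, 31, v, 10, 25, p), (u, 31, v, 15, 14, b), (u, 31, v, 15, 25, p), (u, 31, v, 32, 14, b), (u, 31, v, 32, 25, p), (u, 31, v, 6, 14, b), (u, 31, v, 6, 25, p), (u, 36, z, 10, 14, b), (u, 36, z, 10, 25, p), (u, 36, z, 15, 14, b), (u, 36, z, 15, 25, p), (u, 36, z, 32, 14, b), (u, 36, z, 32, 25, p), (u, 36, z, 6, 14, b), (u, 36, z, 6, 25, p), (u, 39, v, 10, 14, b), (u, 39, v, 10, 25, p), (u, 39, v, 15, 14, b), (u, 39, v, 15, 25, p), (u, 39, v, 32, 14, b), (u, 39, v, 32, 25, p), (u, 39, v, 6, 14, b), (u, 39, v, 6, 25, p)}.
Filtering on A ≤ E leaves {(n, 1, p, 1, 30, v), (n, 1, p, 3, 30, v), (n, 1, p, 32, 30, v), (n, 1, p, 39, 30, v), (n, 10, y, 32, 30, v), (n, 10, y, 39, 30, v), (n, 32, z, 32, 30, v), (n, 32, z, 39, 30, v), (n, 6, b, 32, 30, v), (n, 6, b, 39, 30, v), (u, 25, r, 32, 14, b), (u, 25, r, 32, 25, p), (u, 31, v, 32, 14, b), (u, 31, v, 32, 25, p)}.
π[E, F]: project onto (E, F) (8 duplicate(s) eliminated) → {(1, v), (3, v), (32, b), (32, p), (32, v), (39, v)}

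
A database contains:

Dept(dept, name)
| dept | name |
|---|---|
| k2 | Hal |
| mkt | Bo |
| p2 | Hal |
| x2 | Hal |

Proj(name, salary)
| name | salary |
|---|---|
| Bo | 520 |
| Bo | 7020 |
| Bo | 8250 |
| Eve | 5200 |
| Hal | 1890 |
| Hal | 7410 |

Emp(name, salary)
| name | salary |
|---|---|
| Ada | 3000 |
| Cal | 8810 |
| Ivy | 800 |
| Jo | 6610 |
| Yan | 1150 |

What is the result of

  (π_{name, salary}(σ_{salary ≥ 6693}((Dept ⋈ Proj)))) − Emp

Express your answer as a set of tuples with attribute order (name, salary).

{(Bo, 7020), (Bo, 8250), (Hal, 7410)}

Joining Dept and Proj on name yields {(k2, Hal, 1890), (k2, Hal, 7410), (mkt, Bo, 520), (mkt, Bo, 7020), (mkt, Bo, 8250), (p2, Hal, 1890), (p2, Hal, 7410), (x2, Hal, 1890), (x2, Hal, 7410)}.
Selection salary ≥ 6693: {(k2, Hal, 7410), (mkt, Bo, 7020), (mkt, Bo, 8250), (p2, Hal, 7410), (x2, Hal, 7410)}
π_{name, salary} gives {(Bo, 7020), (Bo, 8250), (Hal, 7410)} (2 duplicate(s) eliminated).
Difference: {(Bo, 7020), (Bo, 8250), (Hal, 7410)} with {(Ada, 3000), (Cal, 8810), (Ivy, 800), (Jo, 6610), (Yan, 1150)} → {(Bo, 7020), (Bo, 8250), (Hal, 7410)}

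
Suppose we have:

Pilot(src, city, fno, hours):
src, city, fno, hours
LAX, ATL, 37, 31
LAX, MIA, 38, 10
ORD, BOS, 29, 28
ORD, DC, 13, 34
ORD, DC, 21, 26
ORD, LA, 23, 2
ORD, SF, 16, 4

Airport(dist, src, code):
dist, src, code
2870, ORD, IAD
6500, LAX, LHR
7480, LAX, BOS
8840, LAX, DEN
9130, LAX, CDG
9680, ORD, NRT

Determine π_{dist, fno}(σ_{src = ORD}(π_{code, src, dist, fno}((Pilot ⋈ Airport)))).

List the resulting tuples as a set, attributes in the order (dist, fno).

Natural join on src: {(LAX, ATL, 37, 31, 6500, LHR), (LAX, ATL, 37, 31, 7480, BOS), (LAX, ATL, 37, 31, 8840, DEN), (LAX, ATL, 37, 31, 9130, CDG), (LAX, MIA, 38, 10, 6500, LHR), (LAX, MIA, 38, 10, 7480, BOS), (LAX, MIA, 38, 10, 8840, DEN), (LAX, MIA, 38, 10, 9130, CDG), (ORD, BOS, 29, 28, 2870, IAD), (ORD, BOS, 29, 28, 9680, NRT), (ORD, DC, 13, 34, 2870, IAD), (ORD, DC, 13, 34, 9680, NRT), (ORD, DC, 21, 26, 2870, IAD), (ORD, DC, 21, 26, 9680, NRT), (ORD, LA, 23, 2, 2870, IAD), (ORD, LA, 23, 2, 9680, NRT), (ORD, SF, 16, 4, 2870, IAD), (ORD, SF, 16, 4, 9680, NRT)}
π[code, src, dist, fno]: project onto (code, src, dist, fno) → {(BOS, LAX, 7480, 37), (BOS, LAX, 7480, 38), (CDG, LAX, 9130, 37), (CDG, LAX, 9130, 38), (DEN, LAX, 8840, 37), (DEN, LAX, 8840, 38), (IAD, ORD, 2870, 13), (IAD, ORD, 2870, 16), (IAD, ORD, 2870, 21), (IAD, ORD, 2870, 23), (IAD, ORD, 2870, 29), (LHR, LAX, 6500, 37), (LHR, LAX, 6500, 38), (NRT, ORD, 9680, 13), (NRT, ORD, 9680, 16), (NRT, ORD, 9680, 21), (NRT, ORD, 9680, 23), (NRT, ORD, 9680, 29)}
Filtering on src = ORD leaves {(IAD, ORD, 2870, 13), (IAD, ORD, 2870, 16), (IAD, ORD, 2870, 21), (IAD, ORD, 2870, 23), (IAD, ORD, 2870, 29), (NRT, ORD, 9680, 13), (NRT, ORD, 9680, 16), (NRT, ORD, 9680, 21), (NRT, ORD, 9680, 23), (NRT, ORD, 9680, 29)}.
π[dist, fno]: project onto (dist, fno) → {(2870, 13), (2870, 16), (2870, 21), (2870, 23), (2870, 29), (9680, 13), (9680, 16), (9680, 21), (9680, 23), (9680, 29)}

{(2870, 13), (2870, 16), (2870, 21), (2870, 23), (2870, 29), (9680, 13), (9680, 16), (9680, 21), (9680, 23), (9680, 29)}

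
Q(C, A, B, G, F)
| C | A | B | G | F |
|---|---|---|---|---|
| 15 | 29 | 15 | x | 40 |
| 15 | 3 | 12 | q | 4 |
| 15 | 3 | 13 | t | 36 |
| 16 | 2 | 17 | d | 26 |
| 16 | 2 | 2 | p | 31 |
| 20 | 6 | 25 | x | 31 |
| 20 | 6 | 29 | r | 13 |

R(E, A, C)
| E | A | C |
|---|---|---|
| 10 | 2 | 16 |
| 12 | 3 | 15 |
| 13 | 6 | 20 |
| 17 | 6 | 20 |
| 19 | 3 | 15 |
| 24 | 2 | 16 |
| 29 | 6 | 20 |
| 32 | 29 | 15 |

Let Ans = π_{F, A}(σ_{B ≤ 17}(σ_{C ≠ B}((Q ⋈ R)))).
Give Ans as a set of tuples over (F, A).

{(26, 2), (31, 2), (36, 3), (4, 3)}

Natural join on C, A: {(15, 29, 15, x, 40, 32), (15, 3, 12, q, 4, 12), (15, 3, 12, q, 4, 19), (15, 3, 13, t, 36, 12), (15, 3, 13, t, 36, 19), (16, 2, 17, d, 26, 10), (16, 2, 17, d, 26, 24), (16, 2, 2, p, 31, 10), (16, 2, 2, p, 31, 24), (20, 6, 25, x, 31, 13), (20, 6, 25, x, 31, 17), (20, 6, 25, x, 31, 29), (20, 6, 29, r, 13, 13), (20, 6, 29, r, 13, 17), (20, 6, 29, r, 13, 29)}
Selection C ≠ B: {(15, 3, 12, q, 4, 12), (15, 3, 12, q, 4, 19), (15, 3, 13, t, 36, 12), (15, 3, 13, t, 36, 19), (16, 2, 17, d, 26, 10), (16, 2, 17, d, 26, 24), (16, 2, 2, p, 31, 10), (16, 2, 2, p, 31, 24), (20, 6, 25, x, 31, 13), (20, 6, 25, x, 31, 17), (20, 6, 25, x, 31, 29), (20, 6, 29, r, 13, 13), (20, 6, 29, r, 13, 17), (20, 6, 29, r, 13, 29)}
Selection B ≤ 17: {(15, 3, 12, q, 4, 12), (15, 3, 12, q, 4, 19), (15, 3, 13, t, 36, 12), (15, 3, 13, t, 36, 19), (16, 2, 17, d, 26, 10), (16, 2, 17, d, 26, 24), (16, 2, 2, p, 31, 10), (16, 2, 2, p, 31, 24)}
Keep only column(s) F, A (4 duplicate(s) eliminated): {(26, 2), (31, 2), (36, 3), (4, 3)}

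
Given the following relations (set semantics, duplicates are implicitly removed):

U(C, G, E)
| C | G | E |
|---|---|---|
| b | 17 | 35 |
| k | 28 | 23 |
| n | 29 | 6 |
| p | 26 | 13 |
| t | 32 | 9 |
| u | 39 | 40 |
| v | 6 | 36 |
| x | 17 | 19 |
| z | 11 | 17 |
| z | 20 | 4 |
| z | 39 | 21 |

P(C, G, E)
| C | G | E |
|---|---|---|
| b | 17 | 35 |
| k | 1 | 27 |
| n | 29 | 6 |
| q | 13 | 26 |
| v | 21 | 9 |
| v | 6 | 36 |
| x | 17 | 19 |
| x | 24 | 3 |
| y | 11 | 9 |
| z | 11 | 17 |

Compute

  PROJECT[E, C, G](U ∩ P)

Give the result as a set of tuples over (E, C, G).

{(17, z, 11), (19, x, 17), (35, b, 17), (36, v, 6), (6, n, 29)}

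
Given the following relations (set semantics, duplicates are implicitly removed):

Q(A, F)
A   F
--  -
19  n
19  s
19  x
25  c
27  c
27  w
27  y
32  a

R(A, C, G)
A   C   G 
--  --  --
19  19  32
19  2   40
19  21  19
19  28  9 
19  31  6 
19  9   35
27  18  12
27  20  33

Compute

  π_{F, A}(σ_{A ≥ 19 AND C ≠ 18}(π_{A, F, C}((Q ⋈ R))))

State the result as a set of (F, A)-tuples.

{(c, 27), (n, 19), (s, 19), (w, 27), (x, 19), (y, 27)}

Natural join on A: {(19, n, 19, 32), (19, n, 2, 40), (19, n, 21, 19), (19, n, 28, 9), (19, n, 31, 6), (19, n, 9, 35), (19, s, 19, 32), (19, s, 2, 40), (19, s, 21, 19), (19, s, 28, 9), (19, s, 31, 6), (19, s, 9, 35), (19, x, 19, 32), (19, x, 2, 40), (19, x, 21, 19), (19, x, 28, 9), (19, x, 31, 6), (19, x, 9, 35), (27, c, 18, 12), (27, c, 20, 33), (27, w, 18, 12), (27, w, 20, 33), (27, y, 18, 12), (27, y, 20, 33)}
π_{A, F, C} gives {(19, n, 19), (19, n, 2), (19, n, 21), (19, n, 28), (19, n, 31), (19, n, 9), (19, s, 19), (19, s, 2), (19, s, 21), (19, s, 28), (19, s, 31), (19, s, 9), (19, x, 19), (19, x, 2), (19, x, 21), (19, x, 28), (19, x, 31), (19, x, 9), (27, c, 18), (27, c, 20), (27, w, 18), (27, w, 20), (27, y, 18), (27, y, 20)}.
Filtering on A ≥ 19 AND C ≠ 18 leaves {(19, n, 19), (19, n, 2), (19, n, 21), (19, n, 28), (19, n, 31), (19, n, 9), (19, s, 19), (19, s, 2), (19, s, 21), (19, s, 28), (19, s, 31), (19, s, 9), (19, x, 19), (19, x, 2), (19, x, 21), (19, x, 28), (19, x, 31), (19, x, 9), (27, c, 20), (27, w, 20), (27, y, 20)}.
π_{F, A} gives {(c, 27), (n, 19), (s, 19), (w, 27), (x, 19), (y, 27)} (15 duplicate(s) eliminated).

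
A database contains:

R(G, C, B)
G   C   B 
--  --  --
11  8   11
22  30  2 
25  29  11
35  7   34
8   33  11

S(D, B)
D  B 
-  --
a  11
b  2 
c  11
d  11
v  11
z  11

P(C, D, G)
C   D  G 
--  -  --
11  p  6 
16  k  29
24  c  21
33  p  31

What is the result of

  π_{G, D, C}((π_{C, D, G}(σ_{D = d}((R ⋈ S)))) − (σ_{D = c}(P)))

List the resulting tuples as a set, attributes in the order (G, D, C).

Natural join on B: {(11, 8, 11, a), (11, 8, 11, c), (11, 8, 11, d), (11, 8, 11, v), (11, 8, 11, z), (22, 30, 2, b), (25, 29, 11, a), (25, 29, 11, c), (25, 29, 11, d), (25, 29, 11, v), (25, 29, 11, z), (8, 33, 11, a), (8, 33, 11, c), (8, 33, 11, d), (8, 33, 11, v), (8, 33, 11, z)}
σ[D = d]: keep tuples satisfying D = d → {(11, 8, 11, d), (25, 29, 11, d), (8, 33, 11, d)}
π[C, D, G]: project onto (C, D, G) → {(29, d, 25), (33, d, 8), (8, d, 11)}
σ[D = c]: keep tuples satisfying D = c → {(24, c, 21)}
Difference: {(29, d, 25), (33, d, 8), (8, d, 11)} with {(24, c, 21)} → {(29, d, 25), (33, d, 8), (8, d, 11)}
π[G, D, C]: project onto (G, D, C) → {(11, d, 8), (25, d, 29), (8, d, 33)}

{(11, d, 8), (25, d, 29), (8, d, 33)}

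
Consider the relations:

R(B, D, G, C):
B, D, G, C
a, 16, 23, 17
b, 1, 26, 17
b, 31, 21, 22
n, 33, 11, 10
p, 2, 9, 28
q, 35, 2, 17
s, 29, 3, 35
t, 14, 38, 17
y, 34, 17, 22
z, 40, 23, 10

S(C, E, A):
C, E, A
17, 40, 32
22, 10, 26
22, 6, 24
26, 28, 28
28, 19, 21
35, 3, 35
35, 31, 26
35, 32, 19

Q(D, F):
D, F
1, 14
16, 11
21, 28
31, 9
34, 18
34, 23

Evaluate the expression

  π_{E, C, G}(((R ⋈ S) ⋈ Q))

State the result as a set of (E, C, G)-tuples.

{(10, 22, 17), (10, 22, 21), (40, 17, 23), (40, 17, 26), (6, 22, 17), (6, 22, 21)}

Joining R and S on C yields {(a, 16, 23, 17, 40, 32), (b, 1, 26, 17, 40, 32), (b, 31, 21, 22, 10, 26), (b, 31, 21, 22, 6, 24), (p, 2, 9, 28, 19, 21), (q, 35, 2, 17, 40, 32), (s, 29, 3, 35, 3, 35), (s, 29, 3, 35, 31, 26), (s, 29, 3, 35, 32, 19), (t, 14, 38, 17, 40, 32), (y, 34, 17, 22, 10, 26), (y, 34, 17, 22, 6, 24)}.
Joining (R ⋈ S) and Q on D yields {(a, 16, 23, 17, 40, 32, 11), (b, 1, 26, 17, 40, 32, 14), (b, 31, 21, 22, 10, 26, 9), (b, 31, 21, 22, 6, 24, 9), (y, 34, 17, 22, 10, 26, 18), (y, 34, 17, 22, 10, 26, 23), (y, 34, 17, 22, 6, 24, 18), (y, 34, 17, 22, 6, 24, 23)}.
Keep only column(s) E, C, G (2 duplicate(s) eliminated): {(10, 22, 17), (10, 22, 21), (40, 17, 23), (40, 17, 26), (6, 22, 17), (6, 22, 21)}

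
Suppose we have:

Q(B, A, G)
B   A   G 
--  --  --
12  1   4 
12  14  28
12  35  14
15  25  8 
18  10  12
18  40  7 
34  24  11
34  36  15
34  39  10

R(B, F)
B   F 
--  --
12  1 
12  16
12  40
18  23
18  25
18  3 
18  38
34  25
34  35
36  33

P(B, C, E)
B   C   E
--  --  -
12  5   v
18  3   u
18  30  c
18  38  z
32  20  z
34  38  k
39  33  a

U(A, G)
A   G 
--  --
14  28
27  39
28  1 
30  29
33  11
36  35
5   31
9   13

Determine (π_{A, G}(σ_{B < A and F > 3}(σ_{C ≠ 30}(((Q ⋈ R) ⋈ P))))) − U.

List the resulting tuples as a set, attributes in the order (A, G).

{(35, 14), (36, 15), (39, 10), (40, 7)}

Joining Q and R on B yields {(12, 1, 4, 1), (12, 1, 4, 16), (12, 1, 4, 40), (12, 14, 28, 1), (12, 14, 28, 16), (12, 14, 28, 40), (12, 35, 14, 1), (12, 35, 14, 16), (12, 35, 14, 40), (18, 10, 12, 23), (18, 10, 12, 25), (18, 10, 12, 3), (18, 10, 12, 38), (18, 40, 7, 23), (18, 40, 7, 25), (18, 40, 7, 3), (18, 40, 7, 38), (34, 24, 11, 25), (34, 24, 11, 35), (34, 36, 15, 25), (34, 36, 15, 35), (34, 39, 10, 25), (34, 39, 10, 35)}.
Joining (Q ⋈ R) and P on B yields {(12, 1, 4, 1, 5, v), (12, 1, 4, 16, 5, v), (12, 1, 4, 40, 5, v), (12, 14, 28, 1, 5, v), (12, 14, 28, 16, 5, v), (12, 14, 28, 40, 5, v), (12, 35, 14, 1, 5, v), (12, 35, 14, 16, 5, v), (12, 35, 14, 40, 5, v), (18, 10, 12, 23, 3, u), (18, 10, 12, 23, 30, c), (18, 10, 12, 23, 38, z), (18, 10, 12, 25, 3, u), (18, 10, 12, 25, 30, c), (18, 10, 12, 25, 38, z), (18, 10, 12, 3, 3, u), (18, 10, 12, 3, 30, c), (18, 10, 12, 3, 38, z), (18, 10, 12, 38, 3, u), (18, 10, 12, 38, 30, c), (18, 10, 12, 38, 38, z), (18, 40, 7, 23, 3, u), (18, 40, 7, 23, 30, c), (18, 40, 7, 23, 38, z), (18, 40, 7, 25, 3, u), (18, 40, 7, 25, 30, c), (18, 40, 7, 25, 38, z), (18, 40, 7, 3, 3, u), (18, 40, 7, 3, 30, c), (18, 40, 7, 3, 38, z), (18, 40, 7, 38, 3, u), (18, 40, 7, 38, 30, c), (18, 40, 7, 38, 38, z), (34, 24, 11, 25, 38, k), (34, 24, 11, 35, 38, k), (34, 36, 15, 25, 38, k), (34, 36, 15, 35, 38, k), (34, 39, 10, 25, 38, k), (34, 39, 10, 35, 38, k)}.
Filtering on C ≠ 30 leaves {(12, 1, 4, 1, 5, v), (12, 1, 4, 16, 5, v), (12, 1, 4, 40, 5, v), (12, 14, 28, 1, 5, v), (12, 14, 28, 16, 5, v), (12, 14, 28, 40, 5, v), (12, 35, 14, 1, 5, v), (12, 35, 14, 16, 5, v), (12, 35, 14, 40, 5, v), (18, 10, 12, 23, 3, u), (18, 10, 12, 23, 38, z), (18, 10, 12, 25, 3, u), (18, 10, 12, 25, 38, z), (18, 10, 12, 3, 3, u), (18, 10, 12, 3, 38, z), (18, 10, 12, 38, 3, u), (18, 10, 12, 38, 38, z), (18, 40, 7, 23, 3, u), (18, 40, 7, 23, 38, z), (18, 40, 7, 25, 3, u), (18, 40, 7, 25, 38, z), (18, 40, 7, 3, 3, u), (18, 40, 7, 3, 38, z), (18, 40, 7, 38, 3, u), (18, 40, 7, 38, 38, z), (34, 24, 11, 25, 38, k), (34, 24, 11, 35, 38, k), (34, 36, 15, 25, 38, k), (34, 36, 15, 35, 38, k), (34, 39, 10, 25, 38, k), (34, 39, 10, 35, 38, k)}.
Filtering on B < A and F > 3 leaves {(12, 14, 28, 16, 5, v), (12, 14, 28, 40, 5, v), (12, 35, 14, 16, 5, v), (12, 35, 14, 40, 5, v), (18, 40, 7, 23, 3, u), (18, 40, 7, 23, 38, z), (18, 40, 7, 25, 3, u), (18, 40, 7, 25, 38, z), (18, 40, 7, 38, 3, u), (18, 40, 7, 38, 38, z), (34, 36, 15, 25, 38, k), (34, 36, 15, 35, 38, k), (34, 39, 10, 25, 38, k), (34, 39, 10, 35, 38, k)}.
Keep only column(s) A, G (9 duplicate(s) eliminated): {(14, 28), (35, 14), (36, 15), (39, 10), (40, 7)}
Set difference of the two operands is {(35, 14), (36, 15), (39, 10), (40, 7)}.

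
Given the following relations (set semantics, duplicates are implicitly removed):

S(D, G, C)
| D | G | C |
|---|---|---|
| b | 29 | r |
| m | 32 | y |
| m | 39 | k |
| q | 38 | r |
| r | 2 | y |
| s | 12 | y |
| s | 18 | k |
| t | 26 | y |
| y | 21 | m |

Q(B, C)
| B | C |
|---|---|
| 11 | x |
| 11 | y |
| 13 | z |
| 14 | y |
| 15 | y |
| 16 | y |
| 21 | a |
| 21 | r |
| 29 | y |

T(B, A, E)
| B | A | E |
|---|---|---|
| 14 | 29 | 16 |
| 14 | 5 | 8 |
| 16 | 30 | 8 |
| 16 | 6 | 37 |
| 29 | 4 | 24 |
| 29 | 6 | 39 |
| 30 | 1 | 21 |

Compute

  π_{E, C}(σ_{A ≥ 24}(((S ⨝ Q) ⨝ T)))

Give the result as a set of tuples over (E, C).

Joining S and Q on C yields {(b, 29, r, 21), (m, 32, y, 11), (m, 32, y, 14), (m, 32, y, 15), (m, 32, y, 16), (m, 32, y, 29), (q, 38, r, 21), (r, 2, y, 11), (r, 2, y, 14), (r, 2, y, 15), (r, 2, y, 16), (r, 2, y, 29), (s, 12, y, 11), (s, 12, y, 14), (s, 12, y, 15), (s, 12, y, 16), (s, 12, y, 29), (t, 26, y, 11), (t, 26, y, 14), (t, 26, y, 15), (t, 26, y, 16), (t, 26, y, 29)}.
Joining (S ⨝ Q) and T on B yields {(m, 32, y, 14, 29, 16), (m, 32, y, 14, 5, 8), (m, 32, y, 16, 30, 8), (m, 32, y, 16, 6, 37), (m, 32, y, 29, 4, 24), (m, 32, y, 29, 6, 39), (r, 2, y, 14, 29, 16), (r, 2, y, 14, 5, 8), (r, 2, y, 16, 30, 8), (r, 2, y, 16, 6, 37), (r, 2, y, 29, 4, 24), (r, 2, y, 29, 6, 39), (s, 12, y, 14, 29, 16), (s, 12, y, 14, 5, 8), (s, 12, y, 16, 30, 8), (s, 12, y, 16, 6, 37), (s, 12, y, 29, 4, 24), (s, 12, y, 29, 6, 39), (t, 26, y, 14, 29, 16), (t, 26, y, 14, 5, 8), (t, 26, y, 16, 30, 8), (t, 26, y, 16, 6, 37), (t, 26, y, 29, 4, 24), (t, 26, y, 29, 6, 39)}.
Selection A ≥ 24: {(m, 32, y, 14, 29, 16), (m, 32, y, 16, 30, 8), (r, 2, y, 14, 29, 16), (r, 2, y, 16, 30, 8), (s, 12, y, 14, 29, 16), (s, 12, y, 16, 30, 8), (t, 26, y, 14, 29, 16), (t, 26, y, 16, 30, 8)}
Keep only column(s) E, C (6 duplicate(s) eliminated): {(16, y), (8, y)}

{(16, y), (8, y)}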